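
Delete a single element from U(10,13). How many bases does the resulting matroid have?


Deleting e from U(10,13) gives U(10,12) since n > r.
Bases of U(10,12) = C(12,10) = 66.

66


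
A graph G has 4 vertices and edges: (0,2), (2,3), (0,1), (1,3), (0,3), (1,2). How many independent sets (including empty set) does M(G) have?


An independent set in a graphic matroid is an acyclic edge subset.
G has 4 vertices and 6 edges.
Enumerate all 2^6 = 64 subsets, checking for acyclicity.
Total independent sets = 38.

38


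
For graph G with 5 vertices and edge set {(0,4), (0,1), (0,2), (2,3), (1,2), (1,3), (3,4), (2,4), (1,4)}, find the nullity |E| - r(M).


Cycle rank (nullity) = |E| - r(M) = |E| - (|V| - c).
|E| = 9, |V| = 5, c = 1.
Nullity = 9 - (5 - 1) = 9 - 4 = 5.

5


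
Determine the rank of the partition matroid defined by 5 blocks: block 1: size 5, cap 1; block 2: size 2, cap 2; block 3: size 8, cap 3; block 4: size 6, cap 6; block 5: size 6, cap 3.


Rank of a partition matroid = sum of min(|Si|, ci) for each block.
= min(5,1) + min(2,2) + min(8,3) + min(6,6) + min(6,3)
= 1 + 2 + 3 + 6 + 3
= 15.

15


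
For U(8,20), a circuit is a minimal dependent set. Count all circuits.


In U(8,20), circuits are the (9)-element subsets.
Any set of 9 elements is dependent, and removing any one element gives
an independent set of size 8, so it is a minimal dependent set.
Number of circuits = C(20,9) = 167960.

167960


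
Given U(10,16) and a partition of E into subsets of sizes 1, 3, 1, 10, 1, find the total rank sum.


r(Ai) = min(|Ai|, 10) for each part.
Sum = min(1,10) + min(3,10) + min(1,10) + min(10,10) + min(1,10)
    = 1 + 3 + 1 + 10 + 1
    = 16.

16


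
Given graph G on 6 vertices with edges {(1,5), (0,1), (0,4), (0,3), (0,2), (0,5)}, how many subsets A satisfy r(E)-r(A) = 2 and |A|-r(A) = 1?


R(x,y) = sum over A in 2^E of x^(r(E)-r(A)) * y^(|A|-r(A)).
G has 6 vertices, 6 edges. r(E) = 5.
Enumerate all 2^6 = 64 subsets.
Count subsets with r(E)-r(A)=2 and |A|-r(A)=1: 3.

3


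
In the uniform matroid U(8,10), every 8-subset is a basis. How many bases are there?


Bases of U(8,10) are all 8-element subsets of the 10-element ground set.
Number of bases = C(10,8).
(10 choose 8) = 45.

45


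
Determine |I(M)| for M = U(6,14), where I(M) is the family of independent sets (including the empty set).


Independent sets of U(6,14) are all subsets of size <= 6.
Count = (14 choose 0) + (14 choose 1) + (14 choose 2) + (14 choose 3) + (14 choose 4) + (14 choose 5) + (14 choose 6)
     = 1 + 14 + 91 + 364 + 1001 + 2002 + 3003
     = 6476.

6476


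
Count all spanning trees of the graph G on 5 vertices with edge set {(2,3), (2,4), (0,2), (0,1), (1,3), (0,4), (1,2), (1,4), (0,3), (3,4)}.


By Kirchhoff's matrix tree theorem, the number of spanning trees equals
the determinant of any cofactor of the Laplacian matrix L.
G has 5 vertices and 10 edges.
Computing the (4 x 4) cofactor determinant gives 125.

125


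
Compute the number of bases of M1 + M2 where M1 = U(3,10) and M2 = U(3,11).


Bases of a direct sum M1 + M2: |B| = |B(M1)| * |B(M2)|.
|B(U(3,10))| = C(10,3) = 120.
|B(U(3,11))| = C(11,3) = 165.
Total bases = 120 * 165 = 19800.

19800


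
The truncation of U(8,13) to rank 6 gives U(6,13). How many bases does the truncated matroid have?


Truncating U(8,13) to rank 6 gives U(6,13).
Bases of U(6,13) are all 6-element subsets of 13 elements.
Number of bases = C(13,6) = 1716.

1716


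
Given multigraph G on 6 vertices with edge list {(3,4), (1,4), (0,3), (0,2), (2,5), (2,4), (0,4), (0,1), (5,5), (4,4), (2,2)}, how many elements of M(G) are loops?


In a graphic matroid, a loop is a self-loop edge (u,u) with rank 0.
Examining all 11 edges for self-loops...
Self-loops found: (5,5), (4,4), (2,2)
Number of loops = 3.

3


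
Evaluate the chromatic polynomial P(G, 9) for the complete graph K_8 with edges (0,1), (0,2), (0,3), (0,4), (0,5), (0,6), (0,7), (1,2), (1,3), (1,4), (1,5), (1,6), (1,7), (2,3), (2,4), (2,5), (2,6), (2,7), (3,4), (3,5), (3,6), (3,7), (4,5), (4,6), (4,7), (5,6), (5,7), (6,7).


P(K_8, k) = k(k-1)(k-2)...(k-7).
P(9) = (9) * (8) * (7) * (6) * (5) * (4) * (3) * (2) = 362880.

362880


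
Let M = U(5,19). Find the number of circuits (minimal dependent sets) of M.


In U(5,19), circuits are the (6)-element subsets.
Any set of 6 elements is dependent, and removing any one element gives
an independent set of size 5, so it is a minimal dependent set.
Number of circuits = C(19,6) = 27132.

27132


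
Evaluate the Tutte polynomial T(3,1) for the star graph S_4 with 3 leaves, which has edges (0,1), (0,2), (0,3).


A star on 4 vertices is a tree with 3 edges.
T(x,y) = x^(3) for any tree.
T(3,1) = 3^3 = 27.

27


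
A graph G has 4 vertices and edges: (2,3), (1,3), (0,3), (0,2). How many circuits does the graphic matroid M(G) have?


A circuit in a graphic matroid = edge set of a simple cycle.
G has 4 vertices and 4 edges.
Enumerating all minimal edge subsets forming cycles...
Total circuits found: 1.

1


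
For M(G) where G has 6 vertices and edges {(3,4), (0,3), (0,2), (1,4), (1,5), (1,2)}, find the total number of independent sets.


An independent set in a graphic matroid is an acyclic edge subset.
G has 6 vertices and 6 edges.
Enumerate all 2^6 = 64 subsets, checking for acyclicity.
Total independent sets = 62.

62


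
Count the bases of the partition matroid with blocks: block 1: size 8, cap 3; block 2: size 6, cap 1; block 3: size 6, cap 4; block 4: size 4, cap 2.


A basis picks exactly ci elements from block i.
Number of bases = product of C(|Si|, ci).
= C(8,3) * C(6,1) * C(6,4) * C(4,2)
= 56 * 6 * 15 * 6
= 30240.

30240


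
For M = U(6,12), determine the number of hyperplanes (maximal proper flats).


Hyperplanes of U(6,12) are flats of rank 5.
In a uniform matroid, these are exactly the (5)-element subsets.
Count = C(12,5) = 792.

792


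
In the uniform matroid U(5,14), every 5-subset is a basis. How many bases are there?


Bases of U(5,14) are all 5-element subsets of the 14-element ground set.
Number of bases = C(14,5).
C(14,5) = 14! / (5! * 9!) = 2002.

2002


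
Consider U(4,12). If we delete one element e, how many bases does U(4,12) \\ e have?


Deleting e from U(4,12) gives U(4,11) since n > r.
Bases of U(4,11) = C(11,4) = 11! / (4! * 7!) = 330.

330


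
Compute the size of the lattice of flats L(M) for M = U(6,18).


Flats of U(6,18): every subset of size < 6 is a flat, plus E itself.
Count = (18 choose 0) + (18 choose 1) + (18 choose 2) + (18 choose 3) + (18 choose 4) + (18 choose 5) + 1
     = 1 + 18 + 153 + 816 + 3060 + 8568 + 1
     = 12617.

12617


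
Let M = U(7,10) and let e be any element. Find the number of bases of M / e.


Contracting e from U(7,10) gives U(6,9).
Bases of U(6,9) = (9 choose 6) = 84.

84


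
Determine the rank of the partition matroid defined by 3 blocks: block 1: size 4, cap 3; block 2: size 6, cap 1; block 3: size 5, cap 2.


Rank of a partition matroid = sum of min(|Si|, ci) for each block.
= min(4,3) + min(6,1) + min(5,2)
= 3 + 1 + 2
= 6.

6


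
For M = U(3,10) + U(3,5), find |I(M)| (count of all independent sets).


For a direct sum, |I(M1+M2)| = |I(M1)| * |I(M2)|.
|I(U(3,10))| = sum C(10,k) for k=0..3 = 176.
|I(U(3,5))| = sum C(5,k) for k=0..3 = 26.
Total = 176 * 26 = 4576.

4576


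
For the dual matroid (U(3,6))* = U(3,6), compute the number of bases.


The dual of U(r,n) is U(n-r, n) = U(3,6).
Bases of U(3,6) are all (3)-element subsets.
|B(M*)| = C(6,3) = 6! / (3! * 3!) = 20.

20


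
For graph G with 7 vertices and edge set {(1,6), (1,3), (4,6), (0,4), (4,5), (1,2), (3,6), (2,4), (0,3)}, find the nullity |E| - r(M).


Cycle rank (nullity) = |E| - r(M) = |E| - (|V| - c).
|E| = 9, |V| = 7, c = 1.
Nullity = 9 - (7 - 1) = 9 - 6 = 3.

3


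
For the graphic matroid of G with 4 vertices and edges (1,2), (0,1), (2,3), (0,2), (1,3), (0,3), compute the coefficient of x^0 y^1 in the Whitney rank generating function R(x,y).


R(x,y) = sum over A in 2^E of x^(r(E)-r(A)) * y^(|A|-r(A)).
G has 4 vertices, 6 edges. r(E) = 3.
Enumerate all 2^6 = 64 subsets.
Count subsets with r(E)-r(A)=0 and |A|-r(A)=1: 15.

15


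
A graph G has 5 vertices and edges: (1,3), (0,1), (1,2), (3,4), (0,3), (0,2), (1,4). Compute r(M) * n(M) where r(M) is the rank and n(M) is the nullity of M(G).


r(M) = |V| - c = 5 - 1 = 4.
nullity = |E| - r(M) = 7 - 4 = 3.
Product = 4 * 3 = 12.

12


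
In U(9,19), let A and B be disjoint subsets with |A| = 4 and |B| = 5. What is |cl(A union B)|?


|A union B| = 4 + 5 = 9 (disjoint).
In U(9,19), cl(S) = S if |S| < 9, else cl(S) = E.
Since 9 >= 9, cl(A union B) = E.
|cl(A union B)| = 19.

19


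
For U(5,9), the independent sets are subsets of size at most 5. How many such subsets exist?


Independent sets of U(5,9) are all subsets of size <= 5.
Count = C(9,0) + C(9,1) + C(9,2) + C(9,3) + C(9,4) + C(9,5)
     = 1 + 9 + 36 + 84 + 126 + 126
     = 382.

382


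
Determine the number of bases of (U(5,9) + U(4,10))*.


(M1+M2)* = M1* + M2*.
M1* = U(4,9), bases: C(9,4) = 126.
M2* = U(6,10), bases: C(10,6) = 210.
|B(M*)| = 126 * 210 = 26460.

26460


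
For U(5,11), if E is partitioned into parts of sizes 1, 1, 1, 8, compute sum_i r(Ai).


r(Ai) = min(|Ai|, 5) for each part.
Sum = min(1,5) + min(1,5) + min(1,5) + min(8,5)
    = 1 + 1 + 1 + 5
    = 8.

8


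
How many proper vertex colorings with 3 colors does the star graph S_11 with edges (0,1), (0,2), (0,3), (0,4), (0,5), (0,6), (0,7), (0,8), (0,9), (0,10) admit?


P(tree, k) = k * (k-1)^(10) for any tree on 11 vertices.
P(3) = 3 * 2^10 = 3 * 1024 = 3072.

3072


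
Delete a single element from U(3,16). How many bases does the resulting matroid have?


Deleting e from U(3,16) gives U(3,15) since n > r.
Bases of U(3,15) = (15 choose 3) = 455.

455


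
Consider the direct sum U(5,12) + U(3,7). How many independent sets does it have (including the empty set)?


For a direct sum, |I(M1+M2)| = |I(M1)| * |I(M2)|.
|I(U(5,12))| = sum C(12,k) for k=0..5 = 1586.
|I(U(3,7))| = sum C(7,k) for k=0..3 = 64.
Total = 1586 * 64 = 101504.

101504


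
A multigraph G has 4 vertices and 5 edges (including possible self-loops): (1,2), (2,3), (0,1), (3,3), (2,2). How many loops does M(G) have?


In a graphic matroid, a loop is a self-loop edge (u,u) with rank 0.
Examining all 5 edges for self-loops...
Self-loops found: (3,3), (2,2)
Number of loops = 2.

2


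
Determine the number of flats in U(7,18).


Flats of U(7,18): every subset of size < 7 is a flat, plus E itself.
Count = C(18,0) + C(18,1) + C(18,2) + C(18,3) + C(18,4) + C(18,5) + C(18,6) + 1
     = 1 + 18 + 153 + 816 + 3060 + 8568 + 18564 + 1
     = 31181.

31181


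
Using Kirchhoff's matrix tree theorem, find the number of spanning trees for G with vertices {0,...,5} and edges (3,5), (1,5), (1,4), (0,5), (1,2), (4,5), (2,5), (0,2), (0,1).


By Kirchhoff's matrix tree theorem, the number of spanning trees equals
the determinant of any cofactor of the Laplacian matrix L.
G has 6 vertices and 9 edges.
Computing the (5 x 5) cofactor determinant gives 40.

40


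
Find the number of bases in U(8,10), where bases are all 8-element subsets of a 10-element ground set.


Bases of U(8,10) are all 8-element subsets of the 10-element ground set.
Number of bases = C(10,8).
(10 choose 8) = 45.

45


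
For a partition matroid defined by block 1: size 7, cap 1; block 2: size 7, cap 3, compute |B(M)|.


A basis picks exactly ci elements from block i.
Number of bases = product of C(|Si|, ci).
= C(7,1) * C(7,3)
= 7 * 35
= 245.

245


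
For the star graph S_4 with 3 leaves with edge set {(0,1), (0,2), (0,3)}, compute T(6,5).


A star on 4 vertices is a tree with 3 edges.
T(x,y) = x^(3) for any tree.
T(6,5) = 6^3 = 216.

216


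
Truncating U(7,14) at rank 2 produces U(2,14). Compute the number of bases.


Truncating U(7,14) to rank 2 gives U(2,14).
Bases of U(2,14) are all 2-element subsets of 14 elements.
Number of bases = C(14,2) = (14 * 13) / (1 * 2) = 91.

91


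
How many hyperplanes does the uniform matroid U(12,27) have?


Hyperplanes of U(12,27) are flats of rank 11.
In a uniform matroid, these are exactly the (11)-element subsets.
Count = (27 choose 11) = 13037895.

13037895


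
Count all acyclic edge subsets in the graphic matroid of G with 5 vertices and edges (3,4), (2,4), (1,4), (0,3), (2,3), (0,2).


An independent set in a graphic matroid is an acyclic edge subset.
G has 5 vertices and 6 edges.
Enumerate all 2^6 = 64 subsets, checking for acyclicity.
Total independent sets = 48.

48


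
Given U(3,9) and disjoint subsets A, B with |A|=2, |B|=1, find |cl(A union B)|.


|A union B| = 2 + 1 = 3 (disjoint).
In U(3,9), cl(S) = S if |S| < 3, else cl(S) = E.
Since 3 >= 3, cl(A union B) = E.
|cl(A union B)| = 9.

9


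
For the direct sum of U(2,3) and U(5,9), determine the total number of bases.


Bases of a direct sum M1 + M2: |B| = |B(M1)| * |B(M2)|.
|B(U(2,3))| = C(3,2) = 3.
|B(U(5,9))| = C(9,5) = 126.
Total bases = 3 * 126 = 378.

378


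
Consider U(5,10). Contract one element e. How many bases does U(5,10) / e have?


Contracting e from U(5,10) gives U(4,9).
Bases of U(4,9) = (9 choose 4) = 126.

126


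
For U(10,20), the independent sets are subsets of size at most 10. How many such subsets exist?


Independent sets of U(10,20) are all subsets of size <= 10.
Count = C(20,0) + C(20,1) + C(20,2) + C(20,3) + C(20,4) + C(20,5) + C(20,6) + C(20,7) + C(20,8) + C(20,9) + C(20,10)
     = 1 + 20 + 190 + 1140 + 4845 + 15504 + 38760 + 77520 + 125970 + 167960 + 184756
     = 616666.

616666


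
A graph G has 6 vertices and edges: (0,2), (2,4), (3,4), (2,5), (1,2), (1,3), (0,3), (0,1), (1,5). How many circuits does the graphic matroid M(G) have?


A circuit in a graphic matroid = edge set of a simple cycle.
G has 6 vertices and 9 edges.
Enumerating all minimal edge subsets forming cycles...
Total circuits found: 12.

12


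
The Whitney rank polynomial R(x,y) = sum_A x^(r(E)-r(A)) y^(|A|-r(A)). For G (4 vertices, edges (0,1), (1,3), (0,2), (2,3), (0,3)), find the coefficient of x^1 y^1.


R(x,y) = sum over A in 2^E of x^(r(E)-r(A)) * y^(|A|-r(A)).
G has 4 vertices, 5 edges. r(E) = 3.
Enumerate all 2^5 = 32 subsets.
Count subsets with r(E)-r(A)=1 and |A|-r(A)=1: 2.

2


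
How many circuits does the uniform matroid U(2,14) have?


In U(2,14), circuits are the (3)-element subsets.
Any set of 3 elements is dependent, and removing any one element gives
an independent set of size 2, so it is a minimal dependent set.
Number of circuits = (14 choose 3) = 364.

364


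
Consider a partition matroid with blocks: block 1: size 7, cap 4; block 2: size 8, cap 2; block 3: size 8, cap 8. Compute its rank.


Rank of a partition matroid = sum of min(|Si|, ci) for each block.
= min(7,4) + min(8,2) + min(8,8)
= 4 + 2 + 8
= 14.

14


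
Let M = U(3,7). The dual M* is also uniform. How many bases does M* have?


The dual of U(r,n) is U(n-r, n) = U(4,7).
Bases of U(4,7) are all (4)-element subsets.
|B(M*)| = C(7,4) = 7! / (4! * 3!) = 35.

35


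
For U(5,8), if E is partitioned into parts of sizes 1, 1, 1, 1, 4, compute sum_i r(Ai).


r(Ai) = min(|Ai|, 5) for each part.
Sum = min(1,5) + min(1,5) + min(1,5) + min(1,5) + min(4,5)
    = 1 + 1 + 1 + 1 + 4
    = 8.

8


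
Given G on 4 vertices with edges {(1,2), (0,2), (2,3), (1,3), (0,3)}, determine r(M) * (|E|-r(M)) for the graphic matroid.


r(M) = |V| - c = 4 - 1 = 3.
nullity = |E| - r(M) = 5 - 3 = 2.
Product = 3 * 2 = 6.

6


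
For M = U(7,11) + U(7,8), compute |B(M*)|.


(M1+M2)* = M1* + M2*.
M1* = U(4,11), bases: C(11,4) = 330.
M2* = U(1,8), bases: C(8,1) = 8.
|B(M*)| = 330 * 8 = 2640.

2640


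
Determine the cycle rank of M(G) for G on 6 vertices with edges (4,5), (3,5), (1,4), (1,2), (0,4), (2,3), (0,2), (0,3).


Cycle rank (nullity) = |E| - r(M) = |E| - (|V| - c).
|E| = 8, |V| = 6, c = 1.
Nullity = 8 - (6 - 1) = 8 - 5 = 3.

3


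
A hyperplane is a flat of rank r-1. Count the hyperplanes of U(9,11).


Hyperplanes of U(9,11) are flats of rank 8.
In a uniform matroid, these are exactly the (8)-element subsets.
Count = C(11,8) = 165.

165


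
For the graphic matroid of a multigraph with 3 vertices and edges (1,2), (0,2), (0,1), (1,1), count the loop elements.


In a graphic matroid, a loop is a self-loop edge (u,u) with rank 0.
Examining all 4 edges for self-loops...
Self-loops found: (1,1)
Number of loops = 1.

1


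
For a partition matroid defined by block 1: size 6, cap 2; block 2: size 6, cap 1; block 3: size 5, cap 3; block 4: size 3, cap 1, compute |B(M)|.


A basis picks exactly ci elements from block i.
Number of bases = product of C(|Si|, ci).
= C(6,2) * C(6,1) * C(5,3) * C(3,1)
= 15 * 6 * 10 * 3
= 2700.

2700


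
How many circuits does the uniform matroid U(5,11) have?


In U(5,11), circuits are the (6)-element subsets.
Any set of 6 elements is dependent, and removing any one element gives
an independent set of size 5, so it is a minimal dependent set.
Number of circuits = (11 choose 6) = 462.

462


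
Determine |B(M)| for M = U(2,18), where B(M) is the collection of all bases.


Bases of U(2,18) are all 2-element subsets of the 18-element ground set.
Number of bases = C(18,2).
(18 choose 2) = 153.

153


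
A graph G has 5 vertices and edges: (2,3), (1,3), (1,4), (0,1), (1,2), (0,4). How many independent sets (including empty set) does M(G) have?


An independent set in a graphic matroid is an acyclic edge subset.
G has 5 vertices and 6 edges.
Enumerate all 2^6 = 64 subsets, checking for acyclicity.
Total independent sets = 49.

49


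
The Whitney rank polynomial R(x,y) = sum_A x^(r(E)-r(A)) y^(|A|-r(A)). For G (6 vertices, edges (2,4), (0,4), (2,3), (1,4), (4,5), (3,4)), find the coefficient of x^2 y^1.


R(x,y) = sum over A in 2^E of x^(r(E)-r(A)) * y^(|A|-r(A)).
G has 6 vertices, 6 edges. r(E) = 5.
Enumerate all 2^6 = 64 subsets.
Count subsets with r(E)-r(A)=2 and |A|-r(A)=1: 3.

3


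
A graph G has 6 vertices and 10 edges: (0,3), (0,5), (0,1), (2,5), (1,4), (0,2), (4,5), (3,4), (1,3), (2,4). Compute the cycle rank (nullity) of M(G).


Cycle rank (nullity) = |E| - r(M) = |E| - (|V| - c).
|E| = 10, |V| = 6, c = 1.
Nullity = 10 - (6 - 1) = 10 - 5 = 5.

5


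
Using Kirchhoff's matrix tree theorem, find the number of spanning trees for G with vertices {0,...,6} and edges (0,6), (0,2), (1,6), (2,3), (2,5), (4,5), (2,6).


By Kirchhoff's matrix tree theorem, the number of spanning trees equals
the determinant of any cofactor of the Laplacian matrix L.
G has 7 vertices and 7 edges.
Computing the (6 x 6) cofactor determinant gives 3.

3


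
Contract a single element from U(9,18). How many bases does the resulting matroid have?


Contracting e from U(9,18) gives U(8,17).
Bases of U(8,17) = (17 choose 8) = 24310.

24310


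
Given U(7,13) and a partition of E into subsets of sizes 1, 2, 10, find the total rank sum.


r(Ai) = min(|Ai|, 7) for each part.
Sum = min(1,7) + min(2,7) + min(10,7)
    = 1 + 2 + 7
    = 10.

10


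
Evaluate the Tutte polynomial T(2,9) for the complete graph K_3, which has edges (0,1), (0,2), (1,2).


T(K_3; x,y) = x^2 + x + y.
T(2,9) = 4 + 2 + 9 = 15.

15


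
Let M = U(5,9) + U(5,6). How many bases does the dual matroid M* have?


(M1+M2)* = M1* + M2*.
M1* = U(4,9), bases: C(9,4) = 126.
M2* = U(1,6), bases: C(6,1) = 6.
|B(M*)| = 126 * 6 = 756.

756


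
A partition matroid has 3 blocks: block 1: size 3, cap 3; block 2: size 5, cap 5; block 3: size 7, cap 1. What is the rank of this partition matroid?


Rank of a partition matroid = sum of min(|Si|, ci) for each block.
= min(3,3) + min(5,5) + min(7,1)
= 3 + 5 + 1
= 9.

9


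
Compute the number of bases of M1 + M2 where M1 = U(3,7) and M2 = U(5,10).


Bases of a direct sum M1 + M2: |B| = |B(M1)| * |B(M2)|.
|B(U(3,7))| = C(7,3) = 35.
|B(U(5,10))| = C(10,5) = 252.
Total bases = 35 * 252 = 8820.

8820


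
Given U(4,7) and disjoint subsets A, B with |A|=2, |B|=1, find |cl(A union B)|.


|A union B| = 2 + 1 = 3 (disjoint).
In U(4,7), cl(S) = S if |S| < 4, else cl(S) = E.
Since 3 < 4, cl(A union B) = A union B.
|cl(A union B)| = 3.

3


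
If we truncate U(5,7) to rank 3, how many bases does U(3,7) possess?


Truncating U(5,7) to rank 3 gives U(3,7).
Bases of U(3,7) are all 3-element subsets of 7 elements.
Number of bases = C(7,3) = 7! / (3! * 4!) = 35.

35


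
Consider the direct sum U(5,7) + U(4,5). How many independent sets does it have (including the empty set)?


For a direct sum, |I(M1+M2)| = |I(M1)| * |I(M2)|.
|I(U(5,7))| = sum C(7,k) for k=0..5 = 120.
|I(U(4,5))| = sum C(5,k) for k=0..4 = 31.
Total = 120 * 31 = 3720.

3720


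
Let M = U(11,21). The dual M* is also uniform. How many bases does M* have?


The dual of U(r,n) is U(n-r, n) = U(10,21).
Bases of U(10,21) are all (10)-element subsets.
|B(M*)| = (21 choose 10) = 352716.

352716


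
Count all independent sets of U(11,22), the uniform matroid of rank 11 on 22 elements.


Independent sets of U(11,22) are all subsets of size <= 11.
Count = C(22,0) + C(22,1) + C(22,2) + C(22,3) + C(22,4) + C(22,5) + C(22,6) + C(22,7) + C(22,8) + C(22,9) + C(22,10) + C(22,11)
     = 1 + 22 + 231 + 1540 + 7315 + 26334 + 74613 + 170544 + 319770 + 497420 + 646646 + 705432
     = 2449868.

2449868


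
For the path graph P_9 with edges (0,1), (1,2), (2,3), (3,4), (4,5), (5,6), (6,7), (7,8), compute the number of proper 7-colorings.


P(P_9, k) = k * (k-1)^(8).
P(7) = 7 * 6^8 = 7 * 1679616 = 11757312.

11757312


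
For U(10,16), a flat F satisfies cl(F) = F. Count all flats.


Flats of U(10,16): every subset of size < 10 is a flat, plus E itself.
Count = (16 choose 0) + (16 choose 1) + (16 choose 2) + (16 choose 3) + (16 choose 4) + (16 choose 5) + (16 choose 6) + (16 choose 7) + (16 choose 8) + (16 choose 9) + 1
     = 1 + 16 + 120 + 560 + 1820 + 4368 + 8008 + 11440 + 12870 + 11440 + 1
     = 50644.

50644


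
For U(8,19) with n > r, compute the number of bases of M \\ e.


Deleting e from U(8,19) gives U(8,18) since n > r.
Bases of U(8,18) = C(18,8) = 18! / (8! * 10!) = 43758.

43758


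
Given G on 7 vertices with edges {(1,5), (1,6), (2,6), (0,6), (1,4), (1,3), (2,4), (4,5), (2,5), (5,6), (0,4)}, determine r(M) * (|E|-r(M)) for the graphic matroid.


r(M) = |V| - c = 7 - 1 = 6.
nullity = |E| - r(M) = 11 - 6 = 5.
Product = 6 * 5 = 30.

30


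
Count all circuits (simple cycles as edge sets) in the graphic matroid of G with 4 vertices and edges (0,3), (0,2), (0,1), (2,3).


A circuit in a graphic matroid = edge set of a simple cycle.
G has 4 vertices and 4 edges.
Enumerating all minimal edge subsets forming cycles...
Total circuits found: 1.

1


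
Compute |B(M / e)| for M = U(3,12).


Contracting e from U(3,12) gives U(2,11).
Bases of U(2,11) = C(11,2) = 11! / (2! * 9!) = 55.

55


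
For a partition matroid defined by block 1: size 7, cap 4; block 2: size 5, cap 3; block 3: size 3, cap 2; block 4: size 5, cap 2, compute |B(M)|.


A basis picks exactly ci elements from block i.
Number of bases = product of C(|Si|, ci).
= C(7,4) * C(5,3) * C(3,2) * C(5,2)
= 35 * 10 * 3 * 10
= 10500.

10500


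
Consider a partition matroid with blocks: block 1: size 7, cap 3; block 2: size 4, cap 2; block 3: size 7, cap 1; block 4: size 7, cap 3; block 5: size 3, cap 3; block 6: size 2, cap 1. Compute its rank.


Rank of a partition matroid = sum of min(|Si|, ci) for each block.
= min(7,3) + min(4,2) + min(7,1) + min(7,3) + min(3,3) + min(2,1)
= 3 + 2 + 1 + 3 + 3 + 1
= 13.

13


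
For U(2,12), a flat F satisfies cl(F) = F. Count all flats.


Flats of U(2,12): every subset of size < 2 is a flat, plus E itself.
Count = C(12,0) + C(12,1) + 1
     = 1 + 12 + 1
     = 14.

14


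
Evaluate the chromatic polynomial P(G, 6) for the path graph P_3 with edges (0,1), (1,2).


P(P_3, k) = k * (k-1)^(2).
P(6) = 6 * 5^2 = 6 * 25 = 150.

150


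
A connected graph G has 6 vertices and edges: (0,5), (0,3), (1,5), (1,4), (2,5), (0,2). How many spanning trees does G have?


By Kirchhoff's matrix tree theorem, the number of spanning trees equals
the determinant of any cofactor of the Laplacian matrix L.
G has 6 vertices and 6 edges.
Computing the (5 x 5) cofactor determinant gives 3.

3


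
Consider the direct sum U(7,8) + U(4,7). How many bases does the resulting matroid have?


Bases of a direct sum M1 + M2: |B| = |B(M1)| * |B(M2)|.
|B(U(7,8))| = C(8,7) = 8.
|B(U(4,7))| = C(7,4) = 35.
Total bases = 8 * 35 = 280.

280


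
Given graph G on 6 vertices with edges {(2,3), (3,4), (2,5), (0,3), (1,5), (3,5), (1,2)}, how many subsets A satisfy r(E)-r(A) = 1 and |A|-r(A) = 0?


R(x,y) = sum over A in 2^E of x^(r(E)-r(A)) * y^(|A|-r(A)).
G has 6 vertices, 7 edges. r(E) = 5.
Enumerate all 2^7 = 128 subsets.
Count subsets with r(E)-r(A)=1 and |A|-r(A)=0: 26.

26


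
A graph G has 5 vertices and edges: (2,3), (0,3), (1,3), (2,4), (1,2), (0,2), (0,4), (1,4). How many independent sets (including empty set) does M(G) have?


An independent set in a graphic matroid is an acyclic edge subset.
G has 5 vertices and 8 edges.
Enumerate all 2^8 = 256 subsets, checking for acyclicity.
Total independent sets = 134.

134


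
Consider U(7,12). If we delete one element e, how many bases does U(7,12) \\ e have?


Deleting e from U(7,12) gives U(7,11) since n > r.
Bases of U(7,11) = C(11,7) = 330.

330


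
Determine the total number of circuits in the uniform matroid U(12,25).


In U(12,25), circuits are the (13)-element subsets.
Any set of 13 elements is dependent, and removing any one element gives
an independent set of size 12, so it is a minimal dependent set.
Number of circuits = C(25,13) = 5200300.

5200300


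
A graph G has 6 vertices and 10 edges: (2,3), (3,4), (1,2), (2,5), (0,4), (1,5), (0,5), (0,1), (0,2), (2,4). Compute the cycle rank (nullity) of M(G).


Cycle rank (nullity) = |E| - r(M) = |E| - (|V| - c).
|E| = 10, |V| = 6, c = 1.
Nullity = 10 - (6 - 1) = 10 - 5 = 5.

5


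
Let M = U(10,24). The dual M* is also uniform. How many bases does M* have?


The dual of U(r,n) is U(n-r, n) = U(14,24).
Bases of U(14,24) are all (14)-element subsets.
|B(M*)| = C(24,14) = 24! / (14! * 10!) = 1961256.

1961256


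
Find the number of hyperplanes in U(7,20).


Hyperplanes of U(7,20) are flats of rank 6.
In a uniform matroid, these are exactly the (6)-element subsets.
Count = C(20,6) = 38760.

38760


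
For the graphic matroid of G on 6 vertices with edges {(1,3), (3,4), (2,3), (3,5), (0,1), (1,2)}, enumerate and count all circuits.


A circuit in a graphic matroid = edge set of a simple cycle.
G has 6 vertices and 6 edges.
Enumerating all minimal edge subsets forming cycles...
Total circuits found: 1.

1


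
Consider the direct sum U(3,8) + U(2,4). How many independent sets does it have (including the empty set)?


For a direct sum, |I(M1+M2)| = |I(M1)| * |I(M2)|.
|I(U(3,8))| = sum C(8,k) for k=0..3 = 93.
|I(U(2,4))| = sum C(4,k) for k=0..2 = 11.
Total = 93 * 11 = 1023.

1023


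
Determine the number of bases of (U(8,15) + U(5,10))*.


(M1+M2)* = M1* + M2*.
M1* = U(7,15), bases: C(15,7) = 6435.
M2* = U(5,10), bases: C(10,5) = 252.
|B(M*)| = 6435 * 252 = 1621620.

1621620


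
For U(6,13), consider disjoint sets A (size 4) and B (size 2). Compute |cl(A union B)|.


|A union B| = 4 + 2 = 6 (disjoint).
In U(6,13), cl(S) = S if |S| < 6, else cl(S) = E.
Since 6 >= 6, cl(A union B) = E.
|cl(A union B)| = 13.

13


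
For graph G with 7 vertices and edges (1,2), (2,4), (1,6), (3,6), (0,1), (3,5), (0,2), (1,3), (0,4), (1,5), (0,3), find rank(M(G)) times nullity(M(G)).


r(M) = |V| - c = 7 - 1 = 6.
nullity = |E| - r(M) = 11 - 6 = 5.
Product = 6 * 5 = 30.

30


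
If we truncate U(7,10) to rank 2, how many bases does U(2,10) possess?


Truncating U(7,10) to rank 2 gives U(2,10).
Bases of U(2,10) are all 2-element subsets of 10 elements.
Number of bases = C(10,2) = (10 * 9) / (1 * 2) = 45.

45


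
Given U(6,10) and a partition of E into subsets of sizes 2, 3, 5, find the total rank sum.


r(Ai) = min(|Ai|, 6) for each part.
Sum = min(2,6) + min(3,6) + min(5,6)
    = 2 + 3 + 5
    = 10.

10


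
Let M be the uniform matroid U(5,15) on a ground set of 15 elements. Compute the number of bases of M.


Bases of U(5,15) are all 5-element subsets of the 15-element ground set.
Number of bases = C(15,5).
C(15,5) = 3003.

3003


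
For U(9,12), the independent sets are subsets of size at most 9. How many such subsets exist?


Independent sets of U(9,12) are all subsets of size <= 9.
Count = C(12,0) + C(12,1) + C(12,2) + C(12,3) + C(12,4) + C(12,5) + C(12,6) + C(12,7) + C(12,8) + C(12,9)
     = 1 + 12 + 66 + 220 + 495 + 792 + 924 + 792 + 495 + 220
     = 4017.

4017


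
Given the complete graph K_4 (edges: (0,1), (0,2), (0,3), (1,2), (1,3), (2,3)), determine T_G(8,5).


T(K_4; x,y) = x^3 + 3x^2 + 4xy + 2x + y^3 + 3y^2 + 2y.
Substituting x=8, y=5:
= 512 + 192 + 160 + 16 + 125 + 75 + 10
= 1090.

1090


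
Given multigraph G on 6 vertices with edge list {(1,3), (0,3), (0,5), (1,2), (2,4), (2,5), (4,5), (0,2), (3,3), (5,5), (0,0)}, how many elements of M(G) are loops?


In a graphic matroid, a loop is a self-loop edge (u,u) with rank 0.
Examining all 11 edges for self-loops...
Self-loops found: (3,3), (5,5), (0,0)
Number of loops = 3.

3


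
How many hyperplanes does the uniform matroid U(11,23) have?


Hyperplanes of U(11,23) are flats of rank 10.
In a uniform matroid, these are exactly the (10)-element subsets.
Count = (23 choose 10) = 1144066.

1144066


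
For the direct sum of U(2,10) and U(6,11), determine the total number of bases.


Bases of a direct sum M1 + M2: |B| = |B(M1)| * |B(M2)|.
|B(U(2,10))| = C(10,2) = 45.
|B(U(6,11))| = C(11,6) = 462.
Total bases = 45 * 462 = 20790.

20790


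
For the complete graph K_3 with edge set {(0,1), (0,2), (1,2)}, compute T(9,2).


T(K_3; x,y) = x^2 + x + y.
T(9,2) = 81 + 9 + 2 = 92.

92


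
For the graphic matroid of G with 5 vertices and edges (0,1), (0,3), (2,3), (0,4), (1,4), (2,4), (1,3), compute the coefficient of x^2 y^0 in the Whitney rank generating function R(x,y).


R(x,y) = sum over A in 2^E of x^(r(E)-r(A)) * y^(|A|-r(A)).
G has 5 vertices, 7 edges. r(E) = 4.
Enumerate all 2^7 = 128 subsets.
Count subsets with r(E)-r(A)=2 and |A|-r(A)=0: 21.

21


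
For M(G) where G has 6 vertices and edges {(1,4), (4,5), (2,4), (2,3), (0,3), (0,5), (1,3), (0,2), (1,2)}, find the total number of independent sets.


An independent set in a graphic matroid is an acyclic edge subset.
G has 6 vertices and 9 edges.
Enumerate all 2^9 = 512 subsets, checking for acyclicity.
Total independent sets = 298.

298


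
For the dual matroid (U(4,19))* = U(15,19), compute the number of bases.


The dual of U(r,n) is U(n-r, n) = U(15,19).
Bases of U(15,19) are all (15)-element subsets.
|B(M*)| = C(19,15) = 3876.

3876


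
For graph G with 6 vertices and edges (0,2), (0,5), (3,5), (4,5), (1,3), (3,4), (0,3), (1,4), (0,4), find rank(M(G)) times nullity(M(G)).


r(M) = |V| - c = 6 - 1 = 5.
nullity = |E| - r(M) = 9 - 5 = 4.
Product = 5 * 4 = 20.

20


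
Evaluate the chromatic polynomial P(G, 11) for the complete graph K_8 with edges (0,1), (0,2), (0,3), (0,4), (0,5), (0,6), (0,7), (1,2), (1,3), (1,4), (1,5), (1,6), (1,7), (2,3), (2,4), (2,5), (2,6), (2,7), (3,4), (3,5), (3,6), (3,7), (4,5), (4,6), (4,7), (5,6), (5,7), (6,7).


P(K_8, k) = k(k-1)(k-2)...(k-7).
P(11) = (11) * (10) * (9) * (8) * (7) * (6) * (5) * (4) = 6652800.

6652800


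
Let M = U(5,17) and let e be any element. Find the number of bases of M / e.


Contracting e from U(5,17) gives U(4,16).
Bases of U(4,16) = (16 choose 4) = 1820.

1820


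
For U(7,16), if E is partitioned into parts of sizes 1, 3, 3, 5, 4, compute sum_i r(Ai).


r(Ai) = min(|Ai|, 7) for each part.
Sum = min(1,7) + min(3,7) + min(3,7) + min(5,7) + min(4,7)
    = 1 + 3 + 3 + 5 + 4
    = 16.

16


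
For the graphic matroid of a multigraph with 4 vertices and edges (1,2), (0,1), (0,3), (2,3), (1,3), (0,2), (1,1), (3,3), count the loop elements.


In a graphic matroid, a loop is a self-loop edge (u,u) with rank 0.
Examining all 8 edges for self-loops...
Self-loops found: (1,1), (3,3)
Number of loops = 2.

2


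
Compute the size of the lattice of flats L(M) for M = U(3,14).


Flats of U(3,14): every subset of size < 3 is a flat, plus E itself.
Count = (14 choose 0) + (14 choose 1) + (14 choose 2) + 1
     = 1 + 14 + 91 + 1
     = 107.

107


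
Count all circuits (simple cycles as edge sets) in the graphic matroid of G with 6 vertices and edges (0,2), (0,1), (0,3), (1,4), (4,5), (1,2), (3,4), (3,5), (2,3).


A circuit in a graphic matroid = edge set of a simple cycle.
G has 6 vertices and 9 edges.
Enumerating all minimal edge subsets forming cycles...
Total circuits found: 12.

12


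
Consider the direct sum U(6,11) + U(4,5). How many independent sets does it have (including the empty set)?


For a direct sum, |I(M1+M2)| = |I(M1)| * |I(M2)|.
|I(U(6,11))| = sum C(11,k) for k=0..6 = 1486.
|I(U(4,5))| = sum C(5,k) for k=0..4 = 31.
Total = 1486 * 31 = 46066.

46066


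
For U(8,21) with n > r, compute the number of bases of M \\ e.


Deleting e from U(8,21) gives U(8,20) since n > r.
Bases of U(8,20) = C(20,8) = 20! / (8! * 12!) = 125970.

125970


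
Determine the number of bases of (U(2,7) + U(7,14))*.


(M1+M2)* = M1* + M2*.
M1* = U(5,7), bases: C(7,5) = 21.
M2* = U(7,14), bases: C(14,7) = 3432.
|B(M*)| = 21 * 3432 = 72072.

72072


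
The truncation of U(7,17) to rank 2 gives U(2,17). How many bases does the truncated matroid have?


Truncating U(7,17) to rank 2 gives U(2,17).
Bases of U(2,17) are all 2-element subsets of 17 elements.
Number of bases = C(17,2) = 17! / (2! * 15!) = 136.

136


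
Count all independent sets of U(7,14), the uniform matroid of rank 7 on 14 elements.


Independent sets of U(7,14) are all subsets of size <= 7.
Count = (14 choose 0) + (14 choose 1) + (14 choose 2) + (14 choose 3) + (14 choose 4) + (14 choose 5) + (14 choose 6) + (14 choose 7)
     = 1 + 14 + 91 + 364 + 1001 + 2002 + 3003 + 3432
     = 9908.

9908


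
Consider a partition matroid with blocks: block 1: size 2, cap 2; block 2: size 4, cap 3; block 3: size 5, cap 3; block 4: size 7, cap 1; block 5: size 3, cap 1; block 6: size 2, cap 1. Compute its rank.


Rank of a partition matroid = sum of min(|Si|, ci) for each block.
= min(2,2) + min(4,3) + min(5,3) + min(7,1) + min(3,1) + min(2,1)
= 2 + 3 + 3 + 1 + 1 + 1
= 11.

11


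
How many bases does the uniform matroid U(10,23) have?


Bases of U(10,23) are all 10-element subsets of the 23-element ground set.
Number of bases = C(23,10).
C(23,10) = 1144066.

1144066


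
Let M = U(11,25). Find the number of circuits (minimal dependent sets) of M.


In U(11,25), circuits are the (12)-element subsets.
Any set of 12 elements is dependent, and removing any one element gives
an independent set of size 11, so it is a minimal dependent set.
Number of circuits = (25 choose 12) = 5200300.

5200300


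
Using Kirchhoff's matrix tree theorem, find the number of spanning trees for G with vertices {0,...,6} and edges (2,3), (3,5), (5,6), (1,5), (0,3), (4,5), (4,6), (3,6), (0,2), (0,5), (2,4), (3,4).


By Kirchhoff's matrix tree theorem, the number of spanning trees equals
the determinant of any cofactor of the Laplacian matrix L.
G has 7 vertices and 12 edges.
Computing the (6 x 6) cofactor determinant gives 209.

209


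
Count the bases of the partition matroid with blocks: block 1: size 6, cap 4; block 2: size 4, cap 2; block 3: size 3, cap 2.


A basis picks exactly ci elements from block i.
Number of bases = product of C(|Si|, ci).
= C(6,4) * C(4,2) * C(3,2)
= 15 * 6 * 3
= 270.

270


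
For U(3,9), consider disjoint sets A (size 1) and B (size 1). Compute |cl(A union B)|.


|A union B| = 1 + 1 = 2 (disjoint).
In U(3,9), cl(S) = S if |S| < 3, else cl(S) = E.
Since 2 < 3, cl(A union B) = A union B.
|cl(A union B)| = 2.

2


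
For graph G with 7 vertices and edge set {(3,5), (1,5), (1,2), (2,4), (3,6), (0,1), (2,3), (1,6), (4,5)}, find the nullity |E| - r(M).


Cycle rank (nullity) = |E| - r(M) = |E| - (|V| - c).
|E| = 9, |V| = 7, c = 1.
Nullity = 9 - (7 - 1) = 9 - 6 = 3.

3


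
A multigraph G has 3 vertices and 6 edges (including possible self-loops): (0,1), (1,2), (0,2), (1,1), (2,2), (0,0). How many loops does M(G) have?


In a graphic matroid, a loop is a self-loop edge (u,u) with rank 0.
Examining all 6 edges for self-loops...
Self-loops found: (1,1), (2,2), (0,0)
Number of loops = 3.

3


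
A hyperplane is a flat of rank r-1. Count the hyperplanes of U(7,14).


Hyperplanes of U(7,14) are flats of rank 6.
In a uniform matroid, these are exactly the (6)-element subsets.
Count = C(14,6) = 14! / (6! * 8!) = 3003.

3003


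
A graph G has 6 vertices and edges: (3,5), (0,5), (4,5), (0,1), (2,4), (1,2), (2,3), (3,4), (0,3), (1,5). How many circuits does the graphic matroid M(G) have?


A circuit in a graphic matroid = edge set of a simple cycle.
G has 6 vertices and 10 edges.
Enumerating all minimal edge subsets forming cycles...
Total circuits found: 23.

23


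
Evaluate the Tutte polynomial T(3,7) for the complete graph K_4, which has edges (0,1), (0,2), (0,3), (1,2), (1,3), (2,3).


T(K_4; x,y) = x^3 + 3x^2 + 4xy + 2x + y^3 + 3y^2 + 2y.
Substituting x=3, y=7:
= 27 + 27 + 84 + 6 + 343 + 147 + 14
= 648.

648


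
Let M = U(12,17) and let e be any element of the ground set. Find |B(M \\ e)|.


Deleting e from U(12,17) gives U(12,16) since n > r.
Bases of U(12,16) = C(16,12) = 1820.

1820


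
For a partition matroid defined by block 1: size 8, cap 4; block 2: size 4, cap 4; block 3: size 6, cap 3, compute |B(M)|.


A basis picks exactly ci elements from block i.
Number of bases = product of C(|Si|, ci).
= C(8,4) * C(4,4) * C(6,3)
= 70 * 1 * 20
= 1400.

1400


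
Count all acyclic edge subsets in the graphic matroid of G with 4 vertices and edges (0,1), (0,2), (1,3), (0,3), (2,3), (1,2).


An independent set in a graphic matroid is an acyclic edge subset.
G has 4 vertices and 6 edges.
Enumerate all 2^6 = 64 subsets, checking for acyclicity.
Total independent sets = 38.

38


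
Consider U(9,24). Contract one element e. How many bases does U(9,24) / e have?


Contracting e from U(9,24) gives U(8,23).
Bases of U(8,23) = C(23,8) = 490314.

490314


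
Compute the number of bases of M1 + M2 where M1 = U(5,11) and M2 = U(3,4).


Bases of a direct sum M1 + M2: |B| = |B(M1)| * |B(M2)|.
|B(U(5,11))| = C(11,5) = 462.
|B(U(3,4))| = C(4,3) = 4.
Total bases = 462 * 4 = 1848.

1848


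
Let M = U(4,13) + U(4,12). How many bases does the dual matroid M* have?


(M1+M2)* = M1* + M2*.
M1* = U(9,13), bases: C(13,9) = 715.
M2* = U(8,12), bases: C(12,8) = 495.
|B(M*)| = 715 * 495 = 353925.

353925


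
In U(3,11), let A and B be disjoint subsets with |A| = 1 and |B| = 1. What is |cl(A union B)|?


|A union B| = 1 + 1 = 2 (disjoint).
In U(3,11), cl(S) = S if |S| < 3, else cl(S) = E.
Since 2 < 3, cl(A union B) = A union B.
|cl(A union B)| = 2.

2


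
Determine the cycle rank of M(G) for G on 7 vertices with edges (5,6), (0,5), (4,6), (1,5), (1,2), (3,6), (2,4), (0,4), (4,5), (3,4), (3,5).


Cycle rank (nullity) = |E| - r(M) = |E| - (|V| - c).
|E| = 11, |V| = 7, c = 1.
Nullity = 11 - (7 - 1) = 11 - 6 = 5.

5


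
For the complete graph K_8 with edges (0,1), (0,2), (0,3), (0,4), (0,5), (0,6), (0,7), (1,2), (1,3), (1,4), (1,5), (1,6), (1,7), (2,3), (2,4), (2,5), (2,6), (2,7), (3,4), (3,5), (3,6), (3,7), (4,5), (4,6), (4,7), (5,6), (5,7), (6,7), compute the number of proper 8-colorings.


P(K_8, k) = k(k-1)(k-2)...(k-7).
P(8) = (8) * (7) * (6) * (5) * (4) * (3) * (2) * (1) = 40320.

40320
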